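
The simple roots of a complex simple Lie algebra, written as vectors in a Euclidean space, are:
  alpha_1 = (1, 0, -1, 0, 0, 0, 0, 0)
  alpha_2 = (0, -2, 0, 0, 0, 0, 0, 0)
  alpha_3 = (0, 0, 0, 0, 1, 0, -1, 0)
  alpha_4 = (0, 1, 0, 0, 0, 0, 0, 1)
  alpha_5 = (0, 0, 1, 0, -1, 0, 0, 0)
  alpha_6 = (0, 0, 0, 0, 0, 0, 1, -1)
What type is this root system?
C6

Compute the Cartan integers a_ij = 2(alpha_i, alpha_j)/(alpha_j, alpha_j); the resulting 6x6 Cartan matrix is
[[2, 0, 0, 0, -1, 0], [0, 2, 0, -2, 0, 0], [0, 0, 2, 0, -1, -1], [0, -1, 0, 2, 0, -1], [-1, 0, -1, 0, 2, 0], [0, 0, -1, -1, 0, 2]].
The roots have two lengths (squared-length ratio 2:1); the short ones are alpha_{1,3,4,5,6}. The associated Dynkin diagram is a chain of 6 nodes with a double edge at one end; the terminal node there is the unique long simple root (C_6), so the type is C_6 (the algebra sp(12)).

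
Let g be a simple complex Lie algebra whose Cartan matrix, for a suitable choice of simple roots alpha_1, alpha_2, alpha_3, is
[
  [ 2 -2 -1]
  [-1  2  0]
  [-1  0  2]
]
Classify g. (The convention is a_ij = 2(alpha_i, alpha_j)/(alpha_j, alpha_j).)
The matrix has rank 3 with 2's on the diagonal. Reading the off-diagonal entries as Dynkin edges (a single edge where a_ij = a_ji = -1; a double or triple edge where a_ij * a_ji = 2 or 3), the diagram is a chain of 3 nodes with a double edge at one end; the terminal node there is the unique short simple root (B_3). One simple-root ordering that puts it in standard form is (alpha_3, alpha_1, alpha_2). So the algebra is type B_3, i.e. so(7).

B_3 (so(7))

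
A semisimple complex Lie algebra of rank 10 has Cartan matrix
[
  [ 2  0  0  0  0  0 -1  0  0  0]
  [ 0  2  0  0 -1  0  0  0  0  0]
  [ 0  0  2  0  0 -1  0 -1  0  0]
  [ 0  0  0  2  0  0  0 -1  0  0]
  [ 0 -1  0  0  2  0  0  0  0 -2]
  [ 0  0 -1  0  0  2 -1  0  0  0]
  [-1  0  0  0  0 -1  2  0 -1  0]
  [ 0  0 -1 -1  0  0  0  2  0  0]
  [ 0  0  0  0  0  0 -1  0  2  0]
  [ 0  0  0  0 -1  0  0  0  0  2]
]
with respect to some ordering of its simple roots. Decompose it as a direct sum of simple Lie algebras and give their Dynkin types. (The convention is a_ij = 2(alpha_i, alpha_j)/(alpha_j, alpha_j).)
B_3 (so(7)) ⊕ D_7 (so(14))

The diagram associated to this matrix has two connected components: the simple roots {alpha_2, alpha_5, alpha_10} form a chain of 3 nodes with a double edge at one end; the terminal node there is the unique short simple root (B_3), and {alpha_1, alpha_3, alpha_4, alpha_6, alpha_7, alpha_8, alpha_9} form a chain of 5 nodes with a fork of two nodes at one end (D_7). A semisimple Lie algebra decomposes uniquely as the direct sum of simple ideals, one per connected component of its Dynkin diagram, so g ≅ B_3 ⊕ D_7 (dimension 21 + 91 = 112).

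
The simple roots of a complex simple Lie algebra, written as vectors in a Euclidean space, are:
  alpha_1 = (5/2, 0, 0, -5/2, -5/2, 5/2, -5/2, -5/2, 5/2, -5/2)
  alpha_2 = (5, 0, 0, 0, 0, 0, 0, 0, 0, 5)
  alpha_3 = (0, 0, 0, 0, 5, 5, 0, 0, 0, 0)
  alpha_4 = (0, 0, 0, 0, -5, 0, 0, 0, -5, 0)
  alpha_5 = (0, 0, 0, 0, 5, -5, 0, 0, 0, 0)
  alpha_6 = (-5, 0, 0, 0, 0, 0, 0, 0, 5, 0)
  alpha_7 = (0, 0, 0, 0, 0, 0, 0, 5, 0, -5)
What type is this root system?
E_7

Compute the Cartan integers a_ij = 2(alpha_i, alpha_j)/(alpha_j, alpha_j); the resulting 7x7 Cartan matrix is
[[2, 0, 0, 0, -1, 0, 0], [0, 2, 0, 0, 0, -1, -1], [0, 0, 2, -1, 0, 0, 0], [0, 0, -1, 2, -1, -1, 0], [-1, 0, 0, -1, 2, 0, 0], [0, -1, 0, -1, 0, 2, 0], [0, -1, 0, 0, 0, 0, 2]].
All simple roots have the same length, so the diagram is simply laced. The associated Dynkin diagram is a chain of 6 nodes with one extra node attached to the third node from one end (E_7), so the type is E_7.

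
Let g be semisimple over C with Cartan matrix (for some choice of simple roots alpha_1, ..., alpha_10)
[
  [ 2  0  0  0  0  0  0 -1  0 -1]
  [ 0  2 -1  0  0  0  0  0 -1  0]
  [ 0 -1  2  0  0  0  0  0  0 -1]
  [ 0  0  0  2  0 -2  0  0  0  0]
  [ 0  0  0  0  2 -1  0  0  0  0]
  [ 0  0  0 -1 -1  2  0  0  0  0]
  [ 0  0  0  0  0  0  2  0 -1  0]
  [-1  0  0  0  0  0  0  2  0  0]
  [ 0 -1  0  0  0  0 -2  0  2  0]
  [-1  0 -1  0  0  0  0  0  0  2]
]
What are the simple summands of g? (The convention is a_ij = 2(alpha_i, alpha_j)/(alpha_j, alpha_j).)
B_7 (so(15)) ⊕ C_3 (sp(6))

The diagram associated to this matrix has two connected components: the simple roots {alpha_1, alpha_2, alpha_3, alpha_7, alpha_8, alpha_9, alpha_10} form a chain of 7 nodes with a double edge at one end; the terminal node there is the unique short simple root (B_7), and {alpha_4, alpha_5, alpha_6} form a chain of 3 nodes with a double edge at one end; the terminal node there is the unique long simple root (C_3). A semisimple Lie algebra decomposes uniquely as the direct sum of simple ideals, one per connected component of its Dynkin diagram, so g ≅ B_7 ⊕ C_3 (dimension 105 + 21 = 126).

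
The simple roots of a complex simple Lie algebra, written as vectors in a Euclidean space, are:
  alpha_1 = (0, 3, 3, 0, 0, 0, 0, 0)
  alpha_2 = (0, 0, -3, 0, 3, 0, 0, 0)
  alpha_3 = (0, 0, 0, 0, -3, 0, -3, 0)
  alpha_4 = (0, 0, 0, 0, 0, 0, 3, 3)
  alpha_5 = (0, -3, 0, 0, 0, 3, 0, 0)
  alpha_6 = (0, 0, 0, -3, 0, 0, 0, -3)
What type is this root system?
type A_6

Compute the Cartan integers a_ij = 2(alpha_i, alpha_j)/(alpha_j, alpha_j); the resulting 6x6 Cartan matrix is
[[2, -1, 0, 0, -1, 0], [-1, 2, -1, 0, 0, 0], [0, -1, 2, -1, 0, 0], [0, 0, -1, 2, 0, -1], [-1, 0, 0, 0, 2, 0], [0, 0, 0, -1, 0, 2]].
All simple roots have the same length, so the diagram is simply laced. The associated Dynkin diagram is a chain of 6 nodes with single edges (A_6), so the type is A_6 (the algebra sl(7)).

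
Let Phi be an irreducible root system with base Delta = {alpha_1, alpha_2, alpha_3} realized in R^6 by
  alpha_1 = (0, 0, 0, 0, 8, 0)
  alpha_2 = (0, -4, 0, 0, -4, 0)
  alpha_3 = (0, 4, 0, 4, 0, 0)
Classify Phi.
Compute the Cartan integers a_ij = 2(alpha_i, alpha_j)/(alpha_j, alpha_j); the resulting 3x3 Cartan matrix is
[[2, -2, 0], [-1, 2, -1], [0, -1, 2]].
The roots have two lengths (squared-length ratio 2:1); the short ones are alpha_{2,3}. The associated Dynkin diagram is a chain of 3 nodes with a double edge at one end; the terminal node there is the unique long simple root (C_3), so the type is C_3 (the algebra sp(6)).

C_3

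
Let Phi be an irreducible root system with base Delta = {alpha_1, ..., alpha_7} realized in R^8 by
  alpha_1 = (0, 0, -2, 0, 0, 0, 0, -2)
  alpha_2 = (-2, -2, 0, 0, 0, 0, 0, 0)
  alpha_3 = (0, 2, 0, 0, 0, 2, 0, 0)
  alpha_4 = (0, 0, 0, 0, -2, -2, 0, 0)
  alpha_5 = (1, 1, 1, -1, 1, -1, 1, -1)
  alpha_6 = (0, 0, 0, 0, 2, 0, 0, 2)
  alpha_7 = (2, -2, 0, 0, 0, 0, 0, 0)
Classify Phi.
type E_7

Compute the Cartan integers a_ij = 2(alpha_i, alpha_j)/(alpha_j, alpha_j); the resulting 7x7 Cartan matrix is
[[2, 0, 0, 0, 0, -1, 0], [0, 2, -1, 0, -1, 0, 0], [0, -1, 2, -1, 0, 0, -1], [0, 0, -1, 2, 0, -1, 0], [0, -1, 0, 0, 2, 0, 0], [-1, 0, 0, -1, 0, 2, 0], [0, 0, -1, 0, 0, 0, 2]].
All simple roots have the same length, so the diagram is simply laced. The associated Dynkin diagram is a chain of 6 nodes with one extra node attached to the third node from one end (E_7), so the type is E_7.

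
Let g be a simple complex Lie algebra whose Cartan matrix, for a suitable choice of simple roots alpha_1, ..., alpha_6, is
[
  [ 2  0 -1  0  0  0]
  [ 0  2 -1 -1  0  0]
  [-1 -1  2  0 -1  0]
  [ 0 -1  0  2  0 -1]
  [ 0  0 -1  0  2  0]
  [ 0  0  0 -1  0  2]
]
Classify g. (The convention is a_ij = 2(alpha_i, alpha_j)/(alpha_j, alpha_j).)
The matrix has rank 6 with 2's on the diagonal. Reading the off-diagonal entries as Dynkin edges (a single edge where a_ij = a_ji = -1; a double or triple edge where a_ij * a_ji = 2 or 3), the diagram is a chain of 4 nodes with a fork of two nodes at one end (D_6). One simple-root ordering that puts it in standard form is (alpha_6, alpha_4, alpha_2, alpha_3, alpha_5, alpha_1). So the algebra is type D_6, i.e. so(12).

D6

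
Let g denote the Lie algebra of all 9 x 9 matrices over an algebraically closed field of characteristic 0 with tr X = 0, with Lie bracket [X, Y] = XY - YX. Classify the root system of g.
type A_8

This is sl(9), which has dimension 9^2 - 1 = 80 and rank 9 - 1 = 8 (a Cartan subalgebra is the diagonal traceless matrices). In the classification of classical Lie algebras, the special linear algebra sl(n+1) has type A_n; here n = 8, so the Dynkin diagram is a chain of 8 nodes with single edges (A_8). Hence the type is A_8.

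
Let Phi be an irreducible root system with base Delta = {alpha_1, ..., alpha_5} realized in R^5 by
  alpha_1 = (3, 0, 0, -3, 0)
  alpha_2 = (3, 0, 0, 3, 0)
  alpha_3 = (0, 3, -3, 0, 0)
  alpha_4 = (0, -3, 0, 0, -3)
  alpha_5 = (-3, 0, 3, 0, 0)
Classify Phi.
D5

Compute the Cartan integers a_ij = 2(alpha_i, alpha_j)/(alpha_j, alpha_j); the resulting 5x5 Cartan matrix is
[[2, 0, 0, 0, -1], [0, 2, 0, 0, -1], [0, 0, 2, -1, -1], [0, 0, -1, 2, 0], [-1, -1, -1, 0, 2]].
All simple roots have the same length, so the diagram is simply laced. The associated Dynkin diagram is a chain of 3 nodes with a fork of two nodes at one end (D_5), so the type is D_5 (the algebra so(10)).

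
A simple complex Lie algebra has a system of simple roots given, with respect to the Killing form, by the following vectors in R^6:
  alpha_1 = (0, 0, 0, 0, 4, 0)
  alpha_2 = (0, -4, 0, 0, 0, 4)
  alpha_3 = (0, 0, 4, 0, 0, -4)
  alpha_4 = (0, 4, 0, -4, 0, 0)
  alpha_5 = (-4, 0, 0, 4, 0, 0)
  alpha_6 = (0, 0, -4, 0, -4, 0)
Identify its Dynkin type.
B_6

Compute the Cartan integers a_ij = 2(alpha_i, alpha_j)/(alpha_j, alpha_j); the resulting 6x6 Cartan matrix is
[[2, 0, 0, 0, 0, -1], [0, 2, -1, -1, 0, 0], [0, -1, 2, 0, 0, -1], [0, -1, 0, 2, -1, 0], [0, 0, 0, -1, 2, 0], [-2, 0, -1, 0, 0, 2]].
The roots have two lengths (squared-length ratio 2:1); the short ones are alpha_{1}. The associated Dynkin diagram is a chain of 6 nodes with a double edge at one end; the terminal node there is the unique short simple root (B_6), so the type is B_6 (the algebra so(13)).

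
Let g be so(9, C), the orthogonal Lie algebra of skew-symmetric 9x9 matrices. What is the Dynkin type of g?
This is so(9) with 9 odd, which has dimension 9(9-1)/2 = 36 and rank (9-1)/2 = 4. In the classification of classical Lie algebras, the orthogonal algebra so(2n+1) in an odd number of variables has type B_n; here n = 4, so the Dynkin diagram is a chain of 4 nodes with a double edge at one end; the terminal node there is the unique short simple root (B_4). Hence the type is B_4.

type B_4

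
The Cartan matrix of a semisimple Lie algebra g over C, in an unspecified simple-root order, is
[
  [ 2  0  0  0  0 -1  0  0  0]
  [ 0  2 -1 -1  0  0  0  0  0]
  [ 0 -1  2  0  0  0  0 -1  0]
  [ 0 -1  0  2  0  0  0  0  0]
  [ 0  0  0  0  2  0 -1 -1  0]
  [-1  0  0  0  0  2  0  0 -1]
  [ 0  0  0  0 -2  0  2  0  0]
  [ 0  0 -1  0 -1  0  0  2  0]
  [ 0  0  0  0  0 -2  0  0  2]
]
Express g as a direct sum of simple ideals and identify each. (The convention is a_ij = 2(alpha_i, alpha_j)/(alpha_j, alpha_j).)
C_3 + C_6

The diagram associated to this matrix has two connected components: the simple roots {alpha_1, alpha_6, alpha_9} form a chain of 3 nodes with a double edge at one end; the terminal node there is the unique long simple root (C_3), and {alpha_2, alpha_3, alpha_4, alpha_5, alpha_7, alpha_8} form a chain of 6 nodes with a double edge at one end; the terminal node there is the unique long simple root (C_6). A semisimple Lie algebra decomposes uniquely as the direct sum of simple ideals, one per connected component of its Dynkin diagram, so g ≅ C_3 ⊕ C_6 (dimension 21 + 78 = 99).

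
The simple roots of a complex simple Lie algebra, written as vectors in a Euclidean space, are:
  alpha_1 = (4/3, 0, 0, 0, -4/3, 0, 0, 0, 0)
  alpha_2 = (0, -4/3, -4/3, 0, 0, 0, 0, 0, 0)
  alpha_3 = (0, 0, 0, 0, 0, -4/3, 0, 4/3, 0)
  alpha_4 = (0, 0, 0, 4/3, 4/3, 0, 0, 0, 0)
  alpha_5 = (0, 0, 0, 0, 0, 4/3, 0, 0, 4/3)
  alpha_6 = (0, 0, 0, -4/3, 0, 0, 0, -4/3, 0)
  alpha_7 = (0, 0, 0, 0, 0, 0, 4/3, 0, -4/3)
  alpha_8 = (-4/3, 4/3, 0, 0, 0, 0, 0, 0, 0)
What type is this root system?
Compute the Cartan integers a_ij = 2(alpha_i, alpha_j)/(alpha_j, alpha_j); the resulting 8x8 Cartan matrix is
[[2, 0, 0, -1, 0, 0, 0, -1], [0, 2, 0, 0, 0, 0, 0, -1], [0, 0, 2, 0, -1, -1, 0, 0], [-1, 0, 0, 2, 0, -1, 0, 0], [0, 0, -1, 0, 2, 0, -1, 0], [0, 0, -1, -1, 0, 2, 0, 0], [0, 0, 0, 0, -1, 0, 2, 0], [-1, -1, 0, 0, 0, 0, 0, 2]].
All simple roots have the same length, so the diagram is simply laced. The associated Dynkin diagram is a chain of 8 nodes with single edges (A_8), so the type is A_8 (the algebra sl(9)).

A8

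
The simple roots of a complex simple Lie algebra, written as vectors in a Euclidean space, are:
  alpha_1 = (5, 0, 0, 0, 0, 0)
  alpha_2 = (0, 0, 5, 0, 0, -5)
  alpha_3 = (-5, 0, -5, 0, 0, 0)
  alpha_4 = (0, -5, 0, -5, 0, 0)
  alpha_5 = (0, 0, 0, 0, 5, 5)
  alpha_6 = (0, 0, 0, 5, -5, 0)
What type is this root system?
B_6

Compute the Cartan integers a_ij = 2(alpha_i, alpha_j)/(alpha_j, alpha_j); the resulting 6x6 Cartan matrix is
[[2, 0, -1, 0, 0, 0], [0, 2, -1, 0, -1, 0], [-2, -1, 2, 0, 0, 0], [0, 0, 0, 2, 0, -1], [0, -1, 0, 0, 2, -1], [0, 0, 0, -1, -1, 2]].
The roots have two lengths (squared-length ratio 2:1); the short ones are alpha_{1}. The associated Dynkin diagram is a chain of 6 nodes with a double edge at one end; the terminal node there is the unique short simple root (B_6), so the type is B_6 (the algebra so(13)).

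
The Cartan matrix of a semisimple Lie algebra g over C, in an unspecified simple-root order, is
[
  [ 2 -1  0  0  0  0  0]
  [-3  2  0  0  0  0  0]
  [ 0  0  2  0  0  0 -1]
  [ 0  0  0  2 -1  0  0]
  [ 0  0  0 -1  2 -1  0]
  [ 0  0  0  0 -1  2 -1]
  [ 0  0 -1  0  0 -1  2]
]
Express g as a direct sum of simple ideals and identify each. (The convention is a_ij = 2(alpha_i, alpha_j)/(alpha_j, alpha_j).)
The diagram associated to this matrix has two connected components: the simple roots {alpha_3, alpha_4, alpha_5, alpha_6, alpha_7} form a chain of 5 nodes with single edges (A_5), and {alpha_1, alpha_2} form two nodes joined by a triple edge (G_2). A semisimple Lie algebra decomposes uniquely as the direct sum of simple ideals, one per connected component of its Dynkin diagram, so g ≅ A_5 ⊕ G_2 (dimension 35 + 14 = 49).

A5 ⊕ G2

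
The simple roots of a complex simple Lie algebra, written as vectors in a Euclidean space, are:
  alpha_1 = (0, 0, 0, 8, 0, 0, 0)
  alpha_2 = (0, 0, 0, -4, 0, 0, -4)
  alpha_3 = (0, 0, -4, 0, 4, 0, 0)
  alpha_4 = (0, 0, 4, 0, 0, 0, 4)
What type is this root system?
C_4

Compute the Cartan integers a_ij = 2(alpha_i, alpha_j)/(alpha_j, alpha_j); the resulting 4x4 Cartan matrix is
[[2, -2, 0, 0], [-1, 2, 0, -1], [0, 0, 2, -1], [0, -1, -1, 2]].
The roots have two lengths (squared-length ratio 2:1); the short ones are alpha_{2,3,4}. The associated Dynkin diagram is a chain of 4 nodes with a double edge at one end; the terminal node there is the unique long simple root (C_4), so the type is C_4 (the algebra sp(8)).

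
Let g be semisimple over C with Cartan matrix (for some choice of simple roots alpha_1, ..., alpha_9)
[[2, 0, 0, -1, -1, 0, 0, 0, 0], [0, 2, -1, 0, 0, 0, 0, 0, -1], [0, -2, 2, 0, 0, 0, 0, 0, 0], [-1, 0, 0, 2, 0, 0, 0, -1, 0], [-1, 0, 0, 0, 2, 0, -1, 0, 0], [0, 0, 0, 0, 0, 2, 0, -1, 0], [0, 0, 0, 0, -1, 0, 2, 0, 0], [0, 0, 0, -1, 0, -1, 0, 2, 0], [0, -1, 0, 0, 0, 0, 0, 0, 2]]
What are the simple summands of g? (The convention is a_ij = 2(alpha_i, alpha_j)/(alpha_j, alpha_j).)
The diagram associated to this matrix has two connected components: the simple roots {alpha_1, alpha_4, alpha_5, alpha_6, alpha_7, alpha_8} form a chain of 6 nodes with single edges (A_6), and {alpha_2, alpha_3, alpha_9} form a chain of 3 nodes with a double edge at one end; the terminal node there is the unique long simple root (C_3). A semisimple Lie algebra decomposes uniquely as the direct sum of simple ideals, one per connected component of its Dynkin diagram, so g ≅ A_6 ⊕ C_3 (dimension 48 + 21 = 69).

A_6 ⊕ C_3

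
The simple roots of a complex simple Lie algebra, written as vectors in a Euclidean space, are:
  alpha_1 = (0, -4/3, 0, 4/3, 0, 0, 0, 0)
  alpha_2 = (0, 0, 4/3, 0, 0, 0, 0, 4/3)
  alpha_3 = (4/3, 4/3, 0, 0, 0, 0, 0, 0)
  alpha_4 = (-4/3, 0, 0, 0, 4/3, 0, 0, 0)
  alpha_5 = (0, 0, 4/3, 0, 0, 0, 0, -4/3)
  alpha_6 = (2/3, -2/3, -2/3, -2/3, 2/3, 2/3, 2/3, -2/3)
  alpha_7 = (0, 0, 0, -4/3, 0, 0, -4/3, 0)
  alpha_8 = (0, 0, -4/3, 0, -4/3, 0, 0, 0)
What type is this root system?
E_8

Compute the Cartan integers a_ij = 2(alpha_i, alpha_j)/(alpha_j, alpha_j); the resulting 8x8 Cartan matrix is
[[2, 0, -1, 0, 0, 0, -1, 0], [0, 2, 0, 0, 0, -1, 0, -1], [-1, 0, 2, -1, 0, 0, 0, 0], [0, 0, -1, 2, 0, 0, 0, -1], [0, 0, 0, 0, 2, 0, 0, -1], [0, -1, 0, 0, 0, 2, 0, 0], [-1, 0, 0, 0, 0, 0, 2, 0], [0, -1, 0, -1, -1, 0, 0, 2]].
All simple roots have the same length, so the diagram is simply laced. The associated Dynkin diagram is a chain of 7 nodes with one extra node attached to the third node from one end (E_8), so the type is E_8.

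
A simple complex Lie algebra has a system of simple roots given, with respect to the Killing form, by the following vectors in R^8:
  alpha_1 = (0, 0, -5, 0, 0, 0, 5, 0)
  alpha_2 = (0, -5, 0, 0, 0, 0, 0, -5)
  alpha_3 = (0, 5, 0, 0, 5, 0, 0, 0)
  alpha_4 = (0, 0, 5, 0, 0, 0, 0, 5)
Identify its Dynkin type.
Compute the Cartan integers a_ij = 2(alpha_i, alpha_j)/(alpha_j, alpha_j); the resulting 4x4 Cartan matrix is
[[2, 0, 0, -1], [0, 2, -1, -1], [0, -1, 2, 0], [-1, -1, 0, 2]].
All simple roots have the same length, so the diagram is simply laced. The associated Dynkin diagram is a chain of 4 nodes with single edges (A_4), so the type is A_4 (the algebra sl(5)).

A4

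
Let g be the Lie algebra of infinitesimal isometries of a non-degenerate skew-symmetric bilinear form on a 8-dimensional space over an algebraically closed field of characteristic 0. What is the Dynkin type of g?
C_4 (sp(8))

This is sp(8), which has dimension 8(8+1)/2 = 36 and rank 8/2 = 4. In the classification of classical Lie algebras, the symplectic algebra sp(2n) has type C_n; here n = 4, so the Dynkin diagram is a chain of 4 nodes with a double edge at one end; the terminal node there is the unique long simple root (C_4). Hence the type is C_4.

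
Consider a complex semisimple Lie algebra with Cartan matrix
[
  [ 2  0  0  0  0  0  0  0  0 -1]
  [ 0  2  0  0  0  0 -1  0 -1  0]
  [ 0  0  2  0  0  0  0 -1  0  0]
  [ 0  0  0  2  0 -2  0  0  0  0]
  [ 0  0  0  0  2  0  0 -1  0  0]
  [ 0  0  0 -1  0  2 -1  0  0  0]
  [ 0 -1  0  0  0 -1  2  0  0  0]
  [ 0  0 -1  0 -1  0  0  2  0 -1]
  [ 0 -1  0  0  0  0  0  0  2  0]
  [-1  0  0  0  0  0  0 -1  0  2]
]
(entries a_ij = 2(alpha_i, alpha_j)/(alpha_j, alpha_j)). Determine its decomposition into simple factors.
The diagram associated to this matrix has two connected components: the simple roots {alpha_2, alpha_4, alpha_6, alpha_7, alpha_9} form a chain of 5 nodes with a double edge at one end; the terminal node there is the unique long simple root (C_5), and {alpha_1, alpha_3, alpha_5, alpha_8, alpha_10} form a chain of 3 nodes with a fork of two nodes at one end (D_5). A semisimple Lie algebra decomposes uniquely as the direct sum of simple ideals, one per connected component of its Dynkin diagram, so g ≅ C_5 ⊕ D_5 (dimension 55 + 45 = 100).

type C_5 + type D_5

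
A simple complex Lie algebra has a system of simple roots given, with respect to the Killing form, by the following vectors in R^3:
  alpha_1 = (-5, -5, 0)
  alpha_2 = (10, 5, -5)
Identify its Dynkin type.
type G_2

Compute the Cartan integers a_ij = 2(alpha_i, alpha_j)/(alpha_j, alpha_j); the resulting 2x2 Cartan matrix is
[[2, -1], [-3, 2]].
The roots have two lengths (squared-length ratio 3:1); the short ones are alpha_{1}. The associated Dynkin diagram is two nodes joined by a triple edge (G_2), so the type is G_2.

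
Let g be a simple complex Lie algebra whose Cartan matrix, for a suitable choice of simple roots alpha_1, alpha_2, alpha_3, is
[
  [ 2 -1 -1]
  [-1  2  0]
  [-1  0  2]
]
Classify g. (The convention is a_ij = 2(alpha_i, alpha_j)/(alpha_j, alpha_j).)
type A_3

The matrix has rank 3 with 2's on the diagonal. Reading the off-diagonal entries as Dynkin edges (a single edge where a_ij = a_ji = -1; a double or triple edge where a_ij * a_ji = 2 or 3), the diagram is a chain of 3 nodes with single edges (A_3). One simple-root ordering that puts it in standard form is (alpha_2, alpha_1, alpha_3). So the algebra is type A_3, i.e. sl(4).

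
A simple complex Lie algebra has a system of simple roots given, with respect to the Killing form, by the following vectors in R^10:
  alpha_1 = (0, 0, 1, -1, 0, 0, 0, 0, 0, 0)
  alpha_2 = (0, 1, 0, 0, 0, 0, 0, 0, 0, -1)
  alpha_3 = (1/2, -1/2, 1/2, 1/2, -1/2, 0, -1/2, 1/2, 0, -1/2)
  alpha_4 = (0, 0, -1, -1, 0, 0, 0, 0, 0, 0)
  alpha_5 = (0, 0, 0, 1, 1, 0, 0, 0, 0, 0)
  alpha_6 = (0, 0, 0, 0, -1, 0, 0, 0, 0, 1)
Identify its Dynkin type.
Compute the Cartan integers a_ij = 2(alpha_i, alpha_j)/(alpha_j, alpha_j); the resulting 6x6 Cartan matrix is
[[2, 0, 0, 0, -1, 0], [0, 2, 0, 0, 0, -1], [0, 0, 2, -1, 0, 0], [0, 0, -1, 2, -1, 0], [-1, 0, 0, -1, 2, -1], [0, -1, 0, 0, -1, 2]].
All simple roots have the same length, so the diagram is simply laced. The associated Dynkin diagram is a chain of 5 nodes with one extra node attached to the third node from one end (E_6), so the type is E_6.

type E_6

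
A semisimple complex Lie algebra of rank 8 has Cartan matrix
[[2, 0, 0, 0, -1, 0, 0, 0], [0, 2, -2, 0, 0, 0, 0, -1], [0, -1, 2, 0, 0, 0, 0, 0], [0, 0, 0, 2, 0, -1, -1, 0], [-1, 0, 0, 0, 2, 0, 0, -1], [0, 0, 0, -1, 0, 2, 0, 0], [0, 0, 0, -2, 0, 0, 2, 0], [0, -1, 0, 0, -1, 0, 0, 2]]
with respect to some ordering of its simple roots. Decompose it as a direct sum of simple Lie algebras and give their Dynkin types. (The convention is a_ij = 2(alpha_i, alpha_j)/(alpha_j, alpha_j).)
B_5 ⊕ C_3

The diagram associated to this matrix has two connected components: the simple roots {alpha_1, alpha_2, alpha_3, alpha_5, alpha_8} form a chain of 5 nodes with a double edge at one end; the terminal node there is the unique short simple root (B_5), and {alpha_4, alpha_6, alpha_7} form a chain of 3 nodes with a double edge at one end; the terminal node there is the unique long simple root (C_3). A semisimple Lie algebra decomposes uniquely as the direct sum of simple ideals, one per connected component of its Dynkin diagram, so g ≅ B_5 ⊕ C_3 (dimension 55 + 21 = 76).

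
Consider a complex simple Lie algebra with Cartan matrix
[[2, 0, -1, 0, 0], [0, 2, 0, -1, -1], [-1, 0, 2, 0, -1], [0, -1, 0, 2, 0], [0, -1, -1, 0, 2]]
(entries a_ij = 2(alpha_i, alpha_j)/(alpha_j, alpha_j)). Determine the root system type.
The matrix has rank 5 with 2's on the diagonal. Reading the off-diagonal entries as Dynkin edges (a single edge where a_ij = a_ji = -1; a double or triple edge where a_ij * a_ji = 2 or 3), the diagram is a chain of 5 nodes with single edges (A_5). One simple-root ordering that puts it in standard form is (alpha_1, alpha_3, alpha_5, alpha_2, alpha_4). So the algebra is type A_5, i.e. sl(6).

A5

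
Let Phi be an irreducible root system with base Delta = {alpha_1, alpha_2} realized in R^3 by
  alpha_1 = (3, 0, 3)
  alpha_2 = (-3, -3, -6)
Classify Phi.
G_2

Compute the Cartan integers a_ij = 2(alpha_i, alpha_j)/(alpha_j, alpha_j); the resulting 2x2 Cartan matrix is
[[2, -1], [-3, 2]].
The roots have two lengths (squared-length ratio 3:1); the short ones are alpha_{1}. The associated Dynkin diagram is two nodes joined by a triple edge (G_2), so the type is G_2.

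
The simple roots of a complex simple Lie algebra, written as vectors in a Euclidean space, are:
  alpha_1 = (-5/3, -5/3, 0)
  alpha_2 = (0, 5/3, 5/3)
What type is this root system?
Compute the Cartan integers a_ij = 2(alpha_i, alpha_j)/(alpha_j, alpha_j); the resulting 2x2 Cartan matrix is
[[2, -1], [-1, 2]].
All simple roots have the same length, so the diagram is simply laced. The associated Dynkin diagram is a chain of 2 nodes with single edges (A_2), so the type is A_2 (the algebra sl(3)).

type A_2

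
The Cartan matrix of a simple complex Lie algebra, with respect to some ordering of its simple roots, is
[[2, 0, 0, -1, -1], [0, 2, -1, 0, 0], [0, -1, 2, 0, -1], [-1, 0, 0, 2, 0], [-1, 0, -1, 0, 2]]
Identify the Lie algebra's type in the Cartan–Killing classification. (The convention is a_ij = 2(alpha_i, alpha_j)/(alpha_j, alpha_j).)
The matrix has rank 5 with 2's on the diagonal. Reading the off-diagonal entries as Dynkin edges (a single edge where a_ij = a_ji = -1; a double or triple edge where a_ij * a_ji = 2 or 3), the diagram is a chain of 5 nodes with single edges (A_5). One simple-root ordering that puts it in standard form is (alpha_2, alpha_3, alpha_5, alpha_1, alpha_4). So the algebra is type A_5, i.e. sl(6).

A_5 (sl(6))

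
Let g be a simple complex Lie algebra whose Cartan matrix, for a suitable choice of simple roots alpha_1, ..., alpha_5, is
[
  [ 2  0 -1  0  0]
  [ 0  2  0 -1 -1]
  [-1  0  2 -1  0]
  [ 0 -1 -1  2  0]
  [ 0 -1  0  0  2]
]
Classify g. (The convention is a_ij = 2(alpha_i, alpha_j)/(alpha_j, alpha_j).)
The matrix has rank 5 with 2's on the diagonal. Reading the off-diagonal entries as Dynkin edges (a single edge where a_ij = a_ji = -1; a double or triple edge where a_ij * a_ji = 2 or 3), the diagram is a chain of 5 nodes with single edges (A_5). One simple-root ordering that puts it in standard form is (alpha_1, alpha_3, alpha_4, alpha_2, alpha_5). So the algebra is type A_5, i.e. sl(6).

A5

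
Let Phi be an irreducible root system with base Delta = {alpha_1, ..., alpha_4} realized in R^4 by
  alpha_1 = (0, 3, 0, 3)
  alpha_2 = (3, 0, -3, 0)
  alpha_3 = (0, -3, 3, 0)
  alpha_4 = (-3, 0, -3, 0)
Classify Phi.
type D_4

Compute the Cartan integers a_ij = 2(alpha_i, alpha_j)/(alpha_j, alpha_j); the resulting 4x4 Cartan matrix is
[[2, 0, -1, 0], [0, 2, -1, 0], [-1, -1, 2, -1], [0, 0, -1, 2]].
All simple roots have the same length, so the diagram is simply laced. The associated Dynkin diagram is a chain of 2 nodes with a fork of two nodes at one end (D_4), so the type is D_4 (the algebra so(8)).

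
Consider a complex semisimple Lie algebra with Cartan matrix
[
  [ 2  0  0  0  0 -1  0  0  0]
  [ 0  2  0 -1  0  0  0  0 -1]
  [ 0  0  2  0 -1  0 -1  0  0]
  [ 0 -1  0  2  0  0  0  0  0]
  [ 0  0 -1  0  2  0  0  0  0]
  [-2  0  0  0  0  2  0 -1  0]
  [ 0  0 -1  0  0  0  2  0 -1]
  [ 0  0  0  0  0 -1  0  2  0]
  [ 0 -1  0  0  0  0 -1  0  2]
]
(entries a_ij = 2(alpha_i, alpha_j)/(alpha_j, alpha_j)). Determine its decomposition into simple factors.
A6 ⊕ B3

The diagram associated to this matrix has two connected components: the simple roots {alpha_2, alpha_3, alpha_4, alpha_5, alpha_7, alpha_9} form a chain of 6 nodes with single edges (A_6), and {alpha_1, alpha_6, alpha_8} form a chain of 3 nodes with a double edge at one end; the terminal node there is the unique short simple root (B_3). A semisimple Lie algebra decomposes uniquely as the direct sum of simple ideals, one per connected component of its Dynkin diagram, so g ≅ A_6 ⊕ B_3 (dimension 48 + 21 = 69).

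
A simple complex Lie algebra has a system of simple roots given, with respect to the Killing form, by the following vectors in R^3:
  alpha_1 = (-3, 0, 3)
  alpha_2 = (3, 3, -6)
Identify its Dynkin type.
Compute the Cartan integers a_ij = 2(alpha_i, alpha_j)/(alpha_j, alpha_j); the resulting 2x2 Cartan matrix is
[[2, -1], [-3, 2]].
The roots have two lengths (squared-length ratio 3:1); the short ones are alpha_{1}. The associated Dynkin diagram is two nodes joined by a triple edge (G_2), so the type is G_2.

G_2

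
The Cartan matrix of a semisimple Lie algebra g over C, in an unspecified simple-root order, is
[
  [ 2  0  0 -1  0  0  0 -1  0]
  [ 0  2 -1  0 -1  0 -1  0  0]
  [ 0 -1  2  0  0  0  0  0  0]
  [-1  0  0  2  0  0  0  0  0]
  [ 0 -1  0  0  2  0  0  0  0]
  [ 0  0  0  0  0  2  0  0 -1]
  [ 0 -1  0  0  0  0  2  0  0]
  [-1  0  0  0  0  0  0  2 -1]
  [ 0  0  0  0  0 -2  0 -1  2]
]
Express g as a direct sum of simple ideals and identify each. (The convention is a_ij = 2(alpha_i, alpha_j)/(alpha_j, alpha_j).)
The diagram associated to this matrix has two connected components: the simple roots {alpha_1, alpha_4, alpha_6, alpha_8, alpha_9} form a chain of 5 nodes with a double edge at one end; the terminal node there is the unique short simple root (B_5), and {alpha_2, alpha_3, alpha_5, alpha_7} form a chain of 2 nodes with a fork of two nodes at one end (D_4). A semisimple Lie algebra decomposes uniquely as the direct sum of simple ideals, one per connected component of its Dynkin diagram, so g ≅ B_5 ⊕ D_4 (dimension 55 + 28 = 83).

B_5 (so(11)) + D_4 (so(8))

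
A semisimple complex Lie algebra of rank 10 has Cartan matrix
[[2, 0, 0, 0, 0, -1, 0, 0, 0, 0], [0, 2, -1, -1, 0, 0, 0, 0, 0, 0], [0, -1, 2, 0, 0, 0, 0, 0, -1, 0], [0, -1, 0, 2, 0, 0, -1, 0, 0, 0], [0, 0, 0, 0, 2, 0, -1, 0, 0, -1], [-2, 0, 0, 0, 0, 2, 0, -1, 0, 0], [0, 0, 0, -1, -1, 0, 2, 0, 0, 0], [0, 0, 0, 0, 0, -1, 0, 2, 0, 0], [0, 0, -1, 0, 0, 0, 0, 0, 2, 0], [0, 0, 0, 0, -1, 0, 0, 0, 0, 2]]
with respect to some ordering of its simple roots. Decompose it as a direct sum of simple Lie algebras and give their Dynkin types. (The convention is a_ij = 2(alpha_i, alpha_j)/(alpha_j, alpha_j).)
The diagram associated to this matrix has two connected components: the simple roots {alpha_2, alpha_3, alpha_4, alpha_5, alpha_7, alpha_9, alpha_10} form a chain of 7 nodes with single edges (A_7), and {alpha_1, alpha_6, alpha_8} form a chain of 3 nodes with a double edge at one end; the terminal node there is the unique short simple root (B_3). A semisimple Lie algebra decomposes uniquely as the direct sum of simple ideals, one per connected component of its Dynkin diagram, so g ≅ A_7 ⊕ B_3 (dimension 63 + 21 = 84).

A_7 + B_3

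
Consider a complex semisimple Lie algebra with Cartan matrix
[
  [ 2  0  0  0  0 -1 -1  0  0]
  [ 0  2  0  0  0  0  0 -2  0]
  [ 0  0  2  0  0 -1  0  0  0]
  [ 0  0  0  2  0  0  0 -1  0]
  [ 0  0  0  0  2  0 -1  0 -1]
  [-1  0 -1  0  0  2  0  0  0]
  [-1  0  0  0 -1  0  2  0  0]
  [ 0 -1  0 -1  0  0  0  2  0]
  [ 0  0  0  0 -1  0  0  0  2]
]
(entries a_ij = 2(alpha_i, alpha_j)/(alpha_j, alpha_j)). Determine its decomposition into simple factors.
The diagram associated to this matrix has two connected components: the simple roots {alpha_1, alpha_3, alpha_5, alpha_6, alpha_7, alpha_9} form a chain of 6 nodes with single edges (A_6), and {alpha_2, alpha_4, alpha_8} form a chain of 3 nodes with a double edge at one end; the terminal node there is the unique long simple root (C_3). A semisimple Lie algebra decomposes uniquely as the direct sum of simple ideals, one per connected component of its Dynkin diagram, so g ≅ A_6 ⊕ C_3 (dimension 48 + 21 = 69).

A6 ⊕ C3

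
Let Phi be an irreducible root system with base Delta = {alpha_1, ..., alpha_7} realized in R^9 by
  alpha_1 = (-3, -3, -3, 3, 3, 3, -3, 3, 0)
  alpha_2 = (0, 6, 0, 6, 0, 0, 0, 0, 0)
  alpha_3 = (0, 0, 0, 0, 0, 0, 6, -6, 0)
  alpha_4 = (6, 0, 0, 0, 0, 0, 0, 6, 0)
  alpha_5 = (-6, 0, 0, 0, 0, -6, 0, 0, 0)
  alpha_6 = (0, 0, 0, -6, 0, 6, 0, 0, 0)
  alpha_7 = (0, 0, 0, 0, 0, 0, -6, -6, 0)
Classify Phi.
type E_7

Compute the Cartan integers a_ij = 2(alpha_i, alpha_j)/(alpha_j, alpha_j); the resulting 7x7 Cartan matrix is
[[2, 0, -1, 0, 0, 0, 0], [0, 2, 0, 0, 0, -1, 0], [-1, 0, 2, -1, 0, 0, 0], [0, 0, -1, 2, -1, 0, -1], [0, 0, 0, -1, 2, -1, 0], [0, -1, 0, 0, -1, 2, 0], [0, 0, 0, -1, 0, 0, 2]].
All simple roots have the same length, so the diagram is simply laced. The associated Dynkin diagram is a chain of 6 nodes with one extra node attached to the third node from one end (E_7), so the type is E_7.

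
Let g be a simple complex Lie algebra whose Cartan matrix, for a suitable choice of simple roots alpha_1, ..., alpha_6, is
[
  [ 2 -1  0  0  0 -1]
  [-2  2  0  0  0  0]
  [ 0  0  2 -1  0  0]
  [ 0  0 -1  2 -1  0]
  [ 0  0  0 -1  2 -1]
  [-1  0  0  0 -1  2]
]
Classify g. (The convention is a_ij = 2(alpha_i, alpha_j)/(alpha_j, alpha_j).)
C6

The matrix has rank 6 with 2's on the diagonal. Reading the off-diagonal entries as Dynkin edges (a single edge where a_ij = a_ji = -1; a double or triple edge where a_ij * a_ji = 2 or 3), the diagram is a chain of 6 nodes with a double edge at one end; the terminal node there is the unique long simple root (C_6). One simple-root ordering that puts it in standard form is (alpha_3, alpha_4, alpha_5, alpha_6, alpha_1, alpha_2). So the algebra is type C_6, i.e. sp(12).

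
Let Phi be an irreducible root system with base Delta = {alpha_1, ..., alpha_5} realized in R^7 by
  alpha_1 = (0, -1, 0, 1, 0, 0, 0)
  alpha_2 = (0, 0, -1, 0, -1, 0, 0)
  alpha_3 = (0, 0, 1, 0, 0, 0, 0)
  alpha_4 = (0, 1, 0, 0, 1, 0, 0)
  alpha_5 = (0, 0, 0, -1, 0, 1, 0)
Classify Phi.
B_5 (so(11))

Compute the Cartan integers a_ij = 2(alpha_i, alpha_j)/(alpha_j, alpha_j); the resulting 5x5 Cartan matrix is
[[2, 0, 0, -1, -1], [0, 2, -2, -1, 0], [0, -1, 2, 0, 0], [-1, -1, 0, 2, 0], [-1, 0, 0, 0, 2]].
The roots have two lengths (squared-length ratio 2:1); the short ones are alpha_{3}. The associated Dynkin diagram is a chain of 5 nodes with a double edge at one end; the terminal node there is the unique short simple root (B_5), so the type is B_5 (the algebra so(11)).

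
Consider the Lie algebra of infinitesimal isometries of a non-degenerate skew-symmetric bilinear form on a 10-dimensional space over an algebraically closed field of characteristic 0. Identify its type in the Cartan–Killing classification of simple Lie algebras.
C5

This is sp(10), which has dimension 10(10+1)/2 = 55 and rank 10/2 = 5. In the classification of classical Lie algebras, the symplectic algebra sp(2n) has type C_n; here n = 5, so the Dynkin diagram is a chain of 5 nodes with a double edge at one end; the terminal node there is the unique long simple root (C_5). Hence the type is C_5.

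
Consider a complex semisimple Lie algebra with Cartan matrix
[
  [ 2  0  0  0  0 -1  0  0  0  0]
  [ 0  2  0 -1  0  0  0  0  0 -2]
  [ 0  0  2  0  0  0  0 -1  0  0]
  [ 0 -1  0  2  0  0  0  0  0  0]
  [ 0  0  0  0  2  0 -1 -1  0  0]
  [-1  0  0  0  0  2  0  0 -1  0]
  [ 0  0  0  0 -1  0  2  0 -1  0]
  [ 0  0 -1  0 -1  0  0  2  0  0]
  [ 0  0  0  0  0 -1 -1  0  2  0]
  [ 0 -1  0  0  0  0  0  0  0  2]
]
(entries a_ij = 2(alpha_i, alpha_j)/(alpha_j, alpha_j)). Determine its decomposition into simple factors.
A_7 (sl(8)) ⊕ B_3 (so(7))

The diagram associated to this matrix has two connected components: the simple roots {alpha_1, alpha_3, alpha_5, alpha_6, alpha_7, alpha_8, alpha_9} form a chain of 7 nodes with single edges (A_7), and {alpha_2, alpha_4, alpha_10} form a chain of 3 nodes with a double edge at one end; the terminal node there is the unique short simple root (B_3). A semisimple Lie algebra decomposes uniquely as the direct sum of simple ideals, one per connected component of its Dynkin diagram, so g ≅ A_7 ⊕ B_3 (dimension 63 + 21 = 84).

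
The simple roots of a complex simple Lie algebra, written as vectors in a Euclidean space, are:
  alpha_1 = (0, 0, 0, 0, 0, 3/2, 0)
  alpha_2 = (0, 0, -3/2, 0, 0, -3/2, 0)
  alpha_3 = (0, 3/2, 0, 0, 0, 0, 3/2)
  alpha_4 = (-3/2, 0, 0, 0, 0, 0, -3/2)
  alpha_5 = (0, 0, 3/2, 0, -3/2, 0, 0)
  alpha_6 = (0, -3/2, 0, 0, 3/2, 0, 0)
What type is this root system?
Compute the Cartan integers a_ij = 2(alpha_i, alpha_j)/(alpha_j, alpha_j); the resulting 6x6 Cartan matrix is
[[2, -1, 0, 0, 0, 0], [-2, 2, 0, 0, -1, 0], [0, 0, 2, -1, 0, -1], [0, 0, -1, 2, 0, 0], [0, -1, 0, 0, 2, -1], [0, 0, -1, 0, -1, 2]].
The roots have two lengths (squared-length ratio 2:1); the short ones are alpha_{1}. The associated Dynkin diagram is a chain of 6 nodes with a double edge at one end; the terminal node there is the unique short simple root (B_6), so the type is B_6 (the algebra so(13)).

type B_6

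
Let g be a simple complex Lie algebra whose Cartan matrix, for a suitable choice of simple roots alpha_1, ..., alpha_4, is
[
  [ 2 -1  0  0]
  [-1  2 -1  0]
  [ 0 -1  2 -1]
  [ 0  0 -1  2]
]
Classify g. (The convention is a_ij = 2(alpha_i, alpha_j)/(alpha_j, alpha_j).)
type A_4

The matrix has rank 4 with 2's on the diagonal. Reading the off-diagonal entries as Dynkin edges (a single edge where a_ij = a_ji = -1; a double or triple edge where a_ij * a_ji = 2 or 3), the diagram is a chain of 4 nodes with single edges (A_4). One simple-root ordering that puts it in standard form is (alpha_4, alpha_3, alpha_2, alpha_1). So the algebra is type A_4, i.e. sl(5).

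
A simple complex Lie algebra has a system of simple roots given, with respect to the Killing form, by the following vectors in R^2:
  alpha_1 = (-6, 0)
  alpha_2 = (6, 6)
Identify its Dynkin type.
type B_2

Compute the Cartan integers a_ij = 2(alpha_i, alpha_j)/(alpha_j, alpha_j); the resulting 2x2 Cartan matrix is
[[2, -1], [-2, 2]].
The roots have two lengths (squared-length ratio 2:1); the short ones are alpha_{1}. The associated Dynkin diagram is a chain of 2 nodes with a double edge at one end; the terminal node there is the unique short simple root (B_2), so the type is B_2 (the algebra so(5)).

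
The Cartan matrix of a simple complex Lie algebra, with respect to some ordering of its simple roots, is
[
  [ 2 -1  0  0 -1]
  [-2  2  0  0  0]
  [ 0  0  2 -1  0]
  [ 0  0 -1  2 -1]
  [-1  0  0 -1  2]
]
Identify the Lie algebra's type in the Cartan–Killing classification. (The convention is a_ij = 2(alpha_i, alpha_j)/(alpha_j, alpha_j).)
C_5 (sp(10))

The matrix has rank 5 with 2's on the diagonal. Reading the off-diagonal entries as Dynkin edges (a single edge where a_ij = a_ji = -1; a double or triple edge where a_ij * a_ji = 2 or 3), the diagram is a chain of 5 nodes with a double edge at one end; the terminal node there is the unique long simple root (C_5). One simple-root ordering that puts it in standard form is (alpha_3, alpha_4, alpha_5, alpha_1, alpha_2). So the algebra is type C_5, i.e. sp(10).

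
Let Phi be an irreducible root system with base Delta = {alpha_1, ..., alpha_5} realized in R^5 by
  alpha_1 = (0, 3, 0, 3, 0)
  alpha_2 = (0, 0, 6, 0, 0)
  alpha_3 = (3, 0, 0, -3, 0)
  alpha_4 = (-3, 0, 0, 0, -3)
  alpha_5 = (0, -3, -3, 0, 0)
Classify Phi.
Compute the Cartan integers a_ij = 2(alpha_i, alpha_j)/(alpha_j, alpha_j); the resulting 5x5 Cartan matrix is
[[2, 0, -1, 0, -1], [0, 2, 0, 0, -2], [-1, 0, 2, -1, 0], [0, 0, -1, 2, 0], [-1, -1, 0, 0, 2]].
The roots have two lengths (squared-length ratio 2:1); the short ones are alpha_{1,3,4,5}. The associated Dynkin diagram is a chain of 5 nodes with a double edge at one end; the terminal node there is the unique long simple root (C_5), so the type is C_5 (the algebra sp(10)).

C5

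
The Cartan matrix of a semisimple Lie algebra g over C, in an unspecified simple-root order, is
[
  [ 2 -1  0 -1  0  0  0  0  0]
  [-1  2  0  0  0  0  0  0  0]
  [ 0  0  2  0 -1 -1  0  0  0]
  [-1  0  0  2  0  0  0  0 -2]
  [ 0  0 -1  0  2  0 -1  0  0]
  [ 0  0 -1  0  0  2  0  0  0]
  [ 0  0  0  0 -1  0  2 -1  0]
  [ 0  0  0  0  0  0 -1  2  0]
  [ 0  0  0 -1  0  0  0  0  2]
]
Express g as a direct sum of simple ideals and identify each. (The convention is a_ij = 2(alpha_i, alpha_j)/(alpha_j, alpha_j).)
type A_5 + type B_4

The diagram associated to this matrix has two connected components: the simple roots {alpha_3, alpha_5, alpha_6, alpha_7, alpha_8} form a chain of 5 nodes with single edges (A_5), and {alpha_1, alpha_2, alpha_4, alpha_9} form a chain of 4 nodes with a double edge at one end; the terminal node there is the unique short simple root (B_4). A semisimple Lie algebra decomposes uniquely as the direct sum of simple ideals, one per connected component of its Dynkin diagram, so g ≅ A_5 ⊕ B_4 (dimension 35 + 36 = 71).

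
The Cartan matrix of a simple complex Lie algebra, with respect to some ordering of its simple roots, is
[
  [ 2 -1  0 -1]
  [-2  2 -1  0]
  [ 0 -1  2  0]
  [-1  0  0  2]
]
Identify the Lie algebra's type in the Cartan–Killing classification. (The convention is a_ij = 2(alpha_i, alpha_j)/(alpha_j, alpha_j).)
F_4

The matrix has rank 4 with 2's on the diagonal. Reading the off-diagonal entries as Dynkin edges (a single edge where a_ij = a_ji = -1; a double or triple edge where a_ij * a_ji = 2 or 3), the diagram is a chain of 4 nodes with a double edge between the middle two (F_4). One simple-root ordering that puts it in standard form is (alpha_3, alpha_2, alpha_1, alpha_4). So the algebra is type F_4.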